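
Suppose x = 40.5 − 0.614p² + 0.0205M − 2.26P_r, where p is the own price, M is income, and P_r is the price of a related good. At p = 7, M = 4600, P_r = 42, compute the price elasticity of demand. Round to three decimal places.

-6.144

Substituting, x = 40.5 − 0.614(7)² + 0.0205(4600) − 2.26(42) = 40.5 − 30.086 + 94.3 − 94.92 = 9.794.
∂x/∂p = −2·0.614·p = -8.596, so E_p = -8.596·(7/9.794) ≈ -6.144.
|E_p| > 1: demand is elastic.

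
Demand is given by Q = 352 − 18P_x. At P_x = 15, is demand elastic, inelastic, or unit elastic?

At P_x = 15, Q = 82.
dQ/dP_x = −18.
Point elasticity E = (dQ/dP_x)·(P_x/Q) = -18 × 15/82 ≈ -3.293.
|E| ≈ 3.293 > 1, so demand is elastic.

elastic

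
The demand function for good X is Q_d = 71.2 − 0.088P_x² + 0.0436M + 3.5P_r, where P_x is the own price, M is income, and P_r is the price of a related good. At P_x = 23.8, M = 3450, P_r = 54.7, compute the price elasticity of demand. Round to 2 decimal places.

At the given point, Q_d = 71.2 − 0.088(23.8)² + 0.0436(3450) + 3.5(54.7) = 71.2 − 49.8467 + 150.42 + 191.45 = 363.2233.
∂Q_d/∂P_x = −2·0.088·P_x = -4.1888, so E_p = -4.1888·(23.8/363.2233) ≈ -0.27.
|E_p| < 1: demand is inelastic.

-0.27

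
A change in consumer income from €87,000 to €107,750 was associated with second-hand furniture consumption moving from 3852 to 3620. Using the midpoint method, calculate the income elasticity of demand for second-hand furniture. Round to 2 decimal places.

-0.29

%ΔQ = (3620 − 3852)/[(3852+3620)/2] = -232/3736 ≈ -0.0621.
%ΔI = (107,750 − 87,000)/[(87,000+107,750)/2] = 20750/97375 ≈ 0.2131.
E_I = %ΔQ/%ΔI ≈ -0.29.
E_I < 0: inferior good.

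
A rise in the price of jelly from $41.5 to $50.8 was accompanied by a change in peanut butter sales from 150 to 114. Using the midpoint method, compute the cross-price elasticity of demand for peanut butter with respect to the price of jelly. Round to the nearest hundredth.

%ΔQ_x = (114 − 150)/[(150+114)/2] = -36/132 ≈ -0.2727.
%ΔP_y = (50.8 − 41.5)/[(41.5+50.8)/2] ≈ 0.2015.
E_xy = -0.2727/0.2015 ≈ -1.35.
E_xy < 0, so peanut butter and jelly are complements.

-1.35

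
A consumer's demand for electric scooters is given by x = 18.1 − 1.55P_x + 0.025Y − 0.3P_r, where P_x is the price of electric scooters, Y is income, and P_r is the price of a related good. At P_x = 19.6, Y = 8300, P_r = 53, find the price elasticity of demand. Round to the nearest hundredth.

-0.17

Substituting, x = 18.1 − 1.55(19.6) + 0.025(8300) − 0.3(53) = 18.1 − 30.38 + 207.5 − 15.9 = 179.32.
∂x/∂P_x = −1.55, so E_p = (−1.55)·(19.6/179.32) ≈ -0.17.
|E_p| < 1: demand is inelastic.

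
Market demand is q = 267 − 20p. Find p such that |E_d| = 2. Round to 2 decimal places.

Set −bp/(a − bp) = −2 ⇒ bp = 2(a − bp) ⇒ bp(1+2) = 2·a.
p = 2·267/(20·3) = 8.90.

8.90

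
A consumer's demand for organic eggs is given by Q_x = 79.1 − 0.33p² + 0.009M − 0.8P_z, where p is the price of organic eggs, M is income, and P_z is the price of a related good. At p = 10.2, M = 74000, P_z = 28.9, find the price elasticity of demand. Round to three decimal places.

-0.100

Substituting, Q_x = 79.1 − 0.33(10.2)² + 0.009(74000) − 0.8(28.9) = 79.1 − 34.3332 + 666 − 23.12 = 687.6468.
∂Q_x/∂p = −2·0.33·p = -6.732, so E_p = -6.732·(10.2/687.6468) ≈ -0.100.
|E_p| < 1: demand is inelastic.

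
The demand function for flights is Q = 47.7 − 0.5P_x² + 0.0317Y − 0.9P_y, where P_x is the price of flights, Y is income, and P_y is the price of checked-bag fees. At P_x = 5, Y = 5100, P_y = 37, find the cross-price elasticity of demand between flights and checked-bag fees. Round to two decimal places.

Q = 47.7 − 0.5(5)² + 0.0317(5100) − 0.9(37) = 47.7 − 12.5 + 161.67 − 33.3 = 163.57.
∂Q/∂P_y = −0.9, so E_xy = -0.9·(37/163.57) ≈ -0.20.
E_xy < 0: the goods are complements.

-0.20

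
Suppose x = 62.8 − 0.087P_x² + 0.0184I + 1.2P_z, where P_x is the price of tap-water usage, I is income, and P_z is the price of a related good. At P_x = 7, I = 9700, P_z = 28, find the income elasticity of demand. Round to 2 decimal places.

First evaluate x: 62.8 − 0.087(7)² + 0.0184(9700) + 1.2(28) = 62.8 − 4.263 + 178.48 + 33.6 = 270.617.
∂x/∂I = +0.0184, so E_I = 0.0184·(9700/270.617) ≈ 0.66.
E_I ∈ (0,1): normal good (necessity).

0.66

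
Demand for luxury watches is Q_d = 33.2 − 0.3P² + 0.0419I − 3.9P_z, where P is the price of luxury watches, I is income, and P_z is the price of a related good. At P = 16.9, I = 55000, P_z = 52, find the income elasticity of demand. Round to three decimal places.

At the given point, Q_d = 33.2 − 0.3(16.9)² + 0.0419(55000) − 3.9(52) = 33.2 − 85.683 + 2304.5 − 202.8 = 2049.217.
∂Q_d/∂I = +0.0419, so E_I = 0.0419·(55000/2049.217) ≈ 1.125.
E_I > 1: normal good (luxury).

1.125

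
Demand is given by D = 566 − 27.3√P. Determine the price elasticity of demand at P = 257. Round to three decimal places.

-1.705

At P = 257, D = 128.3477.
dD/dP = −27.3/(2√P) = −27.3/(2·16.0312).
Point elasticity E = (dD/dP)·(P/D) = -0.8515 × 257/128.3477 ≈ -1.705.
|E| > 1, so demand is elastic at this price.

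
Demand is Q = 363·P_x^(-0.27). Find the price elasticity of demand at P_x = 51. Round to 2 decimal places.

For a Cobb–Douglas (constant-elasticity) form Q = A·P_x^α·…, the elasticity with respect to P_x equals the exponent α at every point.
Here the exponent on P_x is -0.27, so the price elasticity of demand is -0.27.

-0.27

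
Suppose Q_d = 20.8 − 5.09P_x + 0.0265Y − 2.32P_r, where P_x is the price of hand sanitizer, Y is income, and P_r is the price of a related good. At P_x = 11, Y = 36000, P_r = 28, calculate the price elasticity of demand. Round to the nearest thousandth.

-0.066

At the given point, Q_d = 20.8 − 5.09(11) + 0.0265(36000) − 2.32(28) = 20.8 − 55.99 + 954 − 64.96 = 853.85.
∂Q_d/∂P_x = −5.09, so E_p = (−5.09)·(11/853.85) ≈ -0.066.
|E_p| < 1: demand is inelastic.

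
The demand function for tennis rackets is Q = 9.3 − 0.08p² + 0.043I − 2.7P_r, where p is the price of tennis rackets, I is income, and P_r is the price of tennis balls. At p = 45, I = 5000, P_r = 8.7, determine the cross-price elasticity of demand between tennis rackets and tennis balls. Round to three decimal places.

Substituting, Q = 9.3 − 0.08(45)² + 0.043(5000) − 2.7(8.7) = 9.3 − 162 + 215 − 23.49 = 38.81.
∂Q/∂P_r = −2.7, so E_xy = -2.7·(8.7/38.81) ≈ -0.605.
E_xy < 0: the goods are complements.

-0.605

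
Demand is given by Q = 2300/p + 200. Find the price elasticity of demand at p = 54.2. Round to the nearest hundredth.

At p = 54.2, Q = 242.4354.
dQ/dp = −2300/p² = −0.7829.
Point elasticity E = (dQ/dp)·(p/Q) = -0.7829 × 54.2/242.4354 ≈ -0.18.
|E| < 1, so demand is inelastic at this price.

-0.18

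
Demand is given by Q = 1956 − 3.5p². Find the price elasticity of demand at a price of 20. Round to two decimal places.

At p = 20, Q = 556.
dQ/dp = −2·3.5·p = −140.
Point elasticity E = (dQ/dp)·(p/Q) = -140 × 20/556 ≈ -5.04.
|E| > 1, so demand is elastic at this price.

-5.04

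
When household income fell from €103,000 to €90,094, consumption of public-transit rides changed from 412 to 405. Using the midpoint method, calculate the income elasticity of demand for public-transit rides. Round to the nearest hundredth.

%ΔQ = (405 − 412)/[(412+405)/2] = -7/408.5 ≈ -0.0171.
%ΔM = (90,094 − 103,000)/[(103,000+90,094)/2] = -12906/96547 ≈ -0.1337.
E_I = %ΔQ/%ΔM ≈ 0.13.
E_I ∈ (0,1): normal good (necessity).

0.13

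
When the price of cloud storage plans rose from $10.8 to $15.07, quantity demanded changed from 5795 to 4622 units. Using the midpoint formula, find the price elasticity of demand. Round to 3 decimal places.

-0.682

%Δq = (4622 − 5795)/[(5795 + 4622)/2] = -1173/5208.5 ≈ -0.2252.
%Δp = (15.07 − 10.8)/[(10.8 + 15.07)/2] = 4.27/12.935 ≈ 0.3301.
Arc elasticity E = %Δq/%Δp ≈ -0.2252/0.3301 ≈ -0.682.
|E| < 1: demand is inelastic over this range.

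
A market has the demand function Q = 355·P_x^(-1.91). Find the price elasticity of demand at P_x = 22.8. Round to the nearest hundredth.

For a Cobb–Douglas (constant-elasticity) form Q = A·P_x^α·…, the elasticity with respect to P_x equals the exponent α at every point.
Here the exponent on P_x is -1.91, so the price elasticity of demand is -1.91.

-1.91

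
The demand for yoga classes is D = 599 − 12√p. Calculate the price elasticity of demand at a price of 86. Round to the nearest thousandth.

At p = 86, D = 487.7166.
dD/dp = −12/(2√p) = −12/(2·9.2736).
Point elasticity E = (dD/dp)·(p/D) = -0.647 × 86/487.7166 ≈ -0.114.
|E| < 1, so demand is inelastic at this price.

-0.114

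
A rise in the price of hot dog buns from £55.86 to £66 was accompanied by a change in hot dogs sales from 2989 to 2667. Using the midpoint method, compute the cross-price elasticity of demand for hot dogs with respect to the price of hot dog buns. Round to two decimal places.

%ΔQ_x = (2667 − 2989)/[(2989+2667)/2] = -322/2828 ≈ -0.1139.
%ΔP_y = (66 − 55.86)/[(55.86+66)/2] ≈ 0.1664.
E_xy = -0.1139/0.1664 ≈ -0.68.
E_xy < 0, so hot dogs and hot dog buns are complements.

-0.68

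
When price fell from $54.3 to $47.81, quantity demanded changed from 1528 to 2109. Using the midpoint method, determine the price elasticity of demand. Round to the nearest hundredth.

-2.51

%ΔQ = (2109 − 1528)/[(1528 + 2109)/2] = 581/1818.5 ≈ 0.3195.
%ΔP = (47.81 − 54.3)/[(54.3 + 47.81)/2] = -6.49/51.055 ≈ -0.1271.
Arc elasticity E = %ΔQ/%ΔP ≈ 0.3195/-0.1271 ≈ -2.51.
|E| > 1: demand is elastic over this range.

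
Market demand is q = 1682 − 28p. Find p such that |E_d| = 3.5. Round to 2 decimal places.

46.72

Set −bp/(a − bp) = −3.5 ⇒ bp = 3.5(a − bp) ⇒ bp(1+3.5) = 3.5·a.
p = 3.5·1682/(28·4.5) ≈ 46.72.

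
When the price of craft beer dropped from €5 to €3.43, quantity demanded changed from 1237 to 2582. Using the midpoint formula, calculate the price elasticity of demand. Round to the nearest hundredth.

%ΔQ = (2582 − 1237)/[(1237 + 2582)/2] = 1345/1909.5 ≈ 0.7044.
%Δp = (3.43 − 5)/[(5 + 3.43)/2] = -1.57/4.215 ≈ -0.3725.
Arc elasticity E = %ΔQ/%Δp ≈ 0.7044/-0.3725 ≈ -1.89.
|E| > 1: demand is elastic over this range.

-1.89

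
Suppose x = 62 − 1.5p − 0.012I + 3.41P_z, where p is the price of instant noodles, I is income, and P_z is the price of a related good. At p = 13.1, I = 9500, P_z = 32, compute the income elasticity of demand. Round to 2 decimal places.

-3.04

x = 62 − 1.5(13.1) − 0.012(9500) + 3.41(32) = 62 − 19.65 − 114 + 109.12 = 37.47.
∂x/∂I = −0.012, so E_I = -0.012·(9500/37.47) ≈ -3.04.
E_I < 0: inferior good.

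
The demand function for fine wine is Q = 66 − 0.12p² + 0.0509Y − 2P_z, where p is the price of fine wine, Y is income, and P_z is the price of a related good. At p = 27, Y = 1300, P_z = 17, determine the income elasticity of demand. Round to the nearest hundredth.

6.19

Evaluating quantity at (p, Y, P_z) gives Q = 66 − 0.12(27)² + 0.0509(1300) − 2(17) = 66 − 87.48 + 66.17 − 34 = 10.69.
∂Q/∂Y = +0.0509, so E_I = 0.0509·(1300/10.69) ≈ 6.19.
E_I > 1: normal good (luxury).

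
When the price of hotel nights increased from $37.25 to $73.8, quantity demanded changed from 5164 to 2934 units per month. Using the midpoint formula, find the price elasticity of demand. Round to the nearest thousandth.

%ΔQ = (2934 − 5164)/[(5164 + 2934)/2] = -2230/4049 ≈ -0.5508.
%Δp = (73.8 − 37.25)/[(37.25 + 73.8)/2] = 36.55/55.525 ≈ 0.6583.
Arc elasticity E = %ΔQ/%Δp ≈ -0.5508/0.6583 ≈ -0.837.
|E| < 1: demand is inelastic over this range.

-0.837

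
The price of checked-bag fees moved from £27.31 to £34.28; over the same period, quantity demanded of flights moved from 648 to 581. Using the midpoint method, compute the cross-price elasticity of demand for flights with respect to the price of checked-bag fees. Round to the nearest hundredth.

%ΔQ_x = (581 − 648)/[(648+581)/2] = -67/614.5 ≈ -0.1090.
%ΔP_y = (34.28 − 27.31)/[(27.31+34.28)/2] ≈ 0.2263.
E_xy = -0.1090/0.2263 ≈ -0.48.
E_xy < 0, so flights and checked-bag fees are complements.

-0.48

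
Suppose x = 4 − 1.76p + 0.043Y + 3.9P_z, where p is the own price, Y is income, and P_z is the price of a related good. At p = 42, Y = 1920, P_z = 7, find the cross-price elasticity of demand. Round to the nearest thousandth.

0.684

At the given point, x = 4 − 1.76(42) + 0.043(1920) + 3.9(7) = 4 − 73.92 + 82.56 + 27.3 = 39.94.
∂x/∂P_z = +3.9, so E_xy = 3.9·(7/39.94) ≈ 0.684.
E_xy > 0: the goods are substitutes.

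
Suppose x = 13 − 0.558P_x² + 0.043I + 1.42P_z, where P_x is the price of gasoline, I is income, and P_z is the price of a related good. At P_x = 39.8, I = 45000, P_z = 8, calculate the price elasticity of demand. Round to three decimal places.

-1.644

At the given point, x = 13 − 0.558(39.8)² + 0.043(45000) + 1.42(8) = 13 − 883.8943 + 1935 + 11.36 = 1075.4657.
∂x/∂P_x = −2·0.558·P_x = -44.4168, so E_p = -44.4168·(39.8/1075.4657) ≈ -1.644.
|E_p| > 1: demand is elastic.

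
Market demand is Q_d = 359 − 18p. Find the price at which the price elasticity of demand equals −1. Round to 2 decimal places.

For linear demand Q_d = a − bp, E = −bp/(a − bp). |E| = 1 ⇒ bp = a − bp ⇒ p = a/(2b).
p = 359/(2·18) ≈ 9.97.

9.97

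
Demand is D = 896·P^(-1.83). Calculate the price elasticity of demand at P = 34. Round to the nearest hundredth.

-1.83

For a Cobb–Douglas (constant-elasticity) form D = A·P^α·…, the elasticity with respect to P equals the exponent α at every point.
Here the exponent on P is -1.83, so the price elasticity of demand is -1.83.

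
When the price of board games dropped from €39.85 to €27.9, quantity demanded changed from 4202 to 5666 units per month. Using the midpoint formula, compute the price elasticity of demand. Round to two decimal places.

%Δq = (5666 − 4202)/[(4202 + 5666)/2] = 1464/4934 ≈ 0.2967.
%ΔP = (27.9 − 39.85)/[(39.85 + 27.9)/2] = -11.95/33.875 ≈ -0.3528.
Arc elasticity E = %Δq/%ΔP ≈ 0.2967/-0.3528 ≈ -0.84.
|E| < 1: demand is inelastic over this range.

-0.84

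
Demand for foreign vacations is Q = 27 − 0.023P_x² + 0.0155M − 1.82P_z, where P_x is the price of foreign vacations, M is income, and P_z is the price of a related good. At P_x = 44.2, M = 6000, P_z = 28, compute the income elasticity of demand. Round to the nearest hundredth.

Substituting, Q = 27 − 0.023(44.2)² + 0.0155(6000) − 1.82(28) = 27 − 44.9337 + 93 − 50.96 = 24.1063.
∂Q/∂M = +0.0155, so E_I = 0.0155·(6000/24.1063) ≈ 3.86.
E_I > 1: normal good (luxury).

3.86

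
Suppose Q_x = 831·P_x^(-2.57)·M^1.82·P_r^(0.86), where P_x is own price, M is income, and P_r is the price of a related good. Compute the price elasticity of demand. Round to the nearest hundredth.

For a Cobb–Douglas (constant-elasticity) form Q_x = A·P_x^α·…, the elasticity with respect to P_x equals the exponent α at every point.
Here the exponent on P_x is -2.57, so the price elasticity of demand is -2.57.

-2.57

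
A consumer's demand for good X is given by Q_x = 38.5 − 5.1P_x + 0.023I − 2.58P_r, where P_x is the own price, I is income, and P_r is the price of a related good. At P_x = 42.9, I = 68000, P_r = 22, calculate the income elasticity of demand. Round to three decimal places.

1.179

Substituting, Q_x = 38.5 − 5.1(42.9) + 0.023(68000) − 2.58(22) = 38.5 − 218.79 + 1564 − 56.76 = 1326.95.
∂Q_x/∂I = +0.023, so E_I = 0.023·(68000/1326.95) ≈ 1.179.
E_I > 1: normal good (luxury).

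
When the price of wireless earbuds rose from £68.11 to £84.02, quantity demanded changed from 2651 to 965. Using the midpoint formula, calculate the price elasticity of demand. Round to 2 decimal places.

-4.46

%Δq = (965 − 2651)/[(2651 + 965)/2] = -1686/1808 ≈ -0.9325.
%ΔP = (84.02 − 68.11)/[(68.11 + 84.02)/2] = 15.91/76.065 ≈ 0.2092.
Arc elasticity E = %Δq/%ΔP ≈ -0.9325/0.2092 ≈ -4.46.
|E| > 1: demand is elastic over this range.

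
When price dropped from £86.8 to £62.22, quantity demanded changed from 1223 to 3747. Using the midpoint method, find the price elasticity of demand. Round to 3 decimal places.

%ΔQ = (3747 − 1223)/[(1223 + 3747)/2] = 2524/2485 ≈ 1.0157.
%Δp = (62.22 − 86.8)/[(86.8 + 62.22)/2] = -24.58/74.51 ≈ -0.3299.
Arc elasticity E = %ΔQ/%Δp ≈ 1.0157/-0.3299 ≈ -3.079.
|E| > 1: demand is elastic over this range.

-3.079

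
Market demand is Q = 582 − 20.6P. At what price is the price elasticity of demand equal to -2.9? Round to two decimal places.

21.01

Set −bP/(a − bP) = −2.9 ⇒ bP = 2.9(a − bP) ⇒ bP(1+2.9) = 2.9·a.
P = 2.9·582/(20.6·3.9) ≈ 21.01.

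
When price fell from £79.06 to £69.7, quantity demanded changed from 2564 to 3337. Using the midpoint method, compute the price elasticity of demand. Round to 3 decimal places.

-2.082

%Δq = (3337 − 2564)/[(2564 + 3337)/2] = 773/2950.5 ≈ 0.2620.
%Δp = (69.7 − 79.06)/[(79.06 + 69.7)/2] = -9.36/74.38 ≈ -0.1258.
Arc elasticity E = %Δq/%Δp ≈ 0.2620/-0.1258 ≈ -2.082.
|E| > 1: demand is elastic over this range.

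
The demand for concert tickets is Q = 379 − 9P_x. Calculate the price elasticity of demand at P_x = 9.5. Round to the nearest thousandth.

-0.291

At P_x = 9.5, Q = 293.5.
dQ/dP_x = −9.
Point elasticity E = (dQ/dP_x)·(P_x/Q) = -9 × 9.5/293.5 ≈ -0.291.
|E| < 1, so demand is inelastic at this price.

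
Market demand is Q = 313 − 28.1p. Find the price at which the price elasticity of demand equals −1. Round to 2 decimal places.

5.57

For linear demand Q = a − bp, E = −bp/(a − bp). |E| = 1 ⇒ bp = a − bp ⇒ p = a/(2b).
p = 313/(2·28.1) ≈ 5.57.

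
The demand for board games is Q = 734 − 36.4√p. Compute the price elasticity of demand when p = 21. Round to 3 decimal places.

At p = 21, Q = 567.1942.
dQ/dp = −36.4/(2√p) = −36.4/(2·4.5826).
Point elasticity E = (dQ/dp)·(p/Q) = -3.9716 × 21/567.1942 ≈ -0.147.
|E| < 1, so demand is inelastic at this price.

-0.147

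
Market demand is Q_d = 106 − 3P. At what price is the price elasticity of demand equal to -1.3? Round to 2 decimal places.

19.97

Set −bP/(a − bP) = −1.3 ⇒ bP = 1.3(a − bP) ⇒ bP(1+1.3) = 1.3·a.
P = 1.3·106/(3·2.3) ≈ 19.97.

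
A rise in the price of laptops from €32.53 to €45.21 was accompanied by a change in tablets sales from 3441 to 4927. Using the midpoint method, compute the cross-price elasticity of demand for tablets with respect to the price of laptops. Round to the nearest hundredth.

%ΔQ_x = (4927 − 3441)/[(3441+4927)/2] = 1486/4184 ≈ 0.3552.
%ΔP_y = (45.21 − 32.53)/[(32.53+45.21)/2] ≈ 0.3262.
E_xy = 0.3552/0.3262 ≈ 1.09.
E_xy > 0, so tablets and laptops are substitutes.

1.09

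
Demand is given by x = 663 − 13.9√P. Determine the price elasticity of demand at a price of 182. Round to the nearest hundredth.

-0.20

At P = 182, x = 475.4787.
dx/dP = −13.9/(2√P) = −13.9/(2·13.4907).
Point elasticity E = (dx/dP)·(P/x) = -0.5152 × 182/475.4787 ≈ -0.20.
|E| < 1, so demand is inelastic at this price.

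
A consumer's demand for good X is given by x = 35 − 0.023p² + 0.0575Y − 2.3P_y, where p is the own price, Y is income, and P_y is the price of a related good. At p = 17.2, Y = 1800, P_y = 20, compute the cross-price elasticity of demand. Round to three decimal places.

-0.537

Evaluating quantity at (p, Y, P_y) gives x = 35 − 0.023(17.2)² + 0.0575(1800) − 2.3(20) = 35 − 6.8043 + 103.5 − 46 = 85.6957.
∂x/∂P_y = −2.3, so E_xy = -2.3·(20/85.6957) ≈ -0.537.
E_xy < 0: the goods are complements.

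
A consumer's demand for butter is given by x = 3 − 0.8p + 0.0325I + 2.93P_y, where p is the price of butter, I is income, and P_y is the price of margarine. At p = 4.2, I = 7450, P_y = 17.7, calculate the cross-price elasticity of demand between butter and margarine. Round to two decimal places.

x = 3 − 0.8(4.2) + 0.0325(7450) + 2.93(17.7) = 3 − 3.36 + 242.125 + 51.861 = 293.626.
∂x/∂P_y = +2.93, so E_xy = 2.93·(17.7/293.626) ≈ 0.18.
E_xy > 0: the goods are substitutes.

0.18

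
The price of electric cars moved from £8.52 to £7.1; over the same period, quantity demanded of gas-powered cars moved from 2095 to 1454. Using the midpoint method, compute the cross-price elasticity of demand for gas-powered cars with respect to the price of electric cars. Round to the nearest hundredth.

1.99

%ΔQ_x = (1454 − 2095)/[(2095+1454)/2] = -641/1774.5 ≈ -0.3612.
%ΔP_y = (7.1 − 8.52)/[(8.52+7.1)/2] ≈ -0.1818.
E_xy = -0.3612/-0.1818 ≈ 1.99.
E_xy > 0, so gas-powered cars and electric cars are substitutes.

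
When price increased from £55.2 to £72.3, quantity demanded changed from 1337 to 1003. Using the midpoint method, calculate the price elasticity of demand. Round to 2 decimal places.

-1.06

%ΔQ = (1003 − 1337)/[(1337 + 1003)/2] = -334/1170 ≈ -0.2855.
%Δp = (72.3 − 55.2)/[(55.2 + 72.3)/2] = 17.1/63.75 ≈ 0.2682.
Arc elasticity E = %ΔQ/%Δp ≈ -0.2855/0.2682 ≈ -1.06.
|E| > 1: demand is elastic over this range.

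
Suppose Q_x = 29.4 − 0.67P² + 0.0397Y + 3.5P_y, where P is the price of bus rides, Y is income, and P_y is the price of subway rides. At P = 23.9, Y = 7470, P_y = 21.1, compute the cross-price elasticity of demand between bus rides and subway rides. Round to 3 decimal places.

4.319

At the given point, Q_x = 29.4 − 0.67(23.9)² + 0.0397(7470) + 3.5(21.1) = 29.4 − 382.7107 + 296.559 + 73.85 = 17.0983.
∂Q_x/∂P_y = +3.5, so E_xy = 3.5·(21.1/17.0983) ≈ 4.319.
E_xy > 0: the goods are substitutes.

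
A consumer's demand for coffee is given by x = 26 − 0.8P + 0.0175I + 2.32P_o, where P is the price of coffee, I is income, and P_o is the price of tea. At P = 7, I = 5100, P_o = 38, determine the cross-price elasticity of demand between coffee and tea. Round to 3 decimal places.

x = 26 − 0.8(7) + 0.0175(5100) + 2.32(38) = 26 − 5.6 + 89.25 + 88.16 = 197.81.
∂x/∂P_o = +2.32, so E_xy = 2.32·(38/197.81) ≈ 0.446.
E_xy > 0: the goods are substitutes.

0.446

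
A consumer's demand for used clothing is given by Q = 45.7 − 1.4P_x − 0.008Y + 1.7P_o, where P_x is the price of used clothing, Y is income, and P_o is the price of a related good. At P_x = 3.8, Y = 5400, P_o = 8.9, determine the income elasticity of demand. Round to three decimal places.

Evaluating quantity at (P_x, Y, P_o) gives Q = 45.7 − 1.4(3.8) − 0.008(5400) + 1.7(8.9) = 45.7 − 5.32 − 43.2 + 15.13 = 12.31.
∂Q/∂Y = −0.008, so E_I = -0.008·(5400/12.31) ≈ -3.509.
E_I < 0: inferior good.

-3.509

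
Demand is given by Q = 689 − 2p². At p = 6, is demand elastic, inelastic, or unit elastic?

inelastic

At p = 6, Q = 617.
dQ/dp = −2·2·p = −24.
Point elasticity E = (dQ/dp)·(p/Q) = -24 × 6/617 ≈ -0.233.
|E| ≈ 0.233 < 1, so demand is inelastic.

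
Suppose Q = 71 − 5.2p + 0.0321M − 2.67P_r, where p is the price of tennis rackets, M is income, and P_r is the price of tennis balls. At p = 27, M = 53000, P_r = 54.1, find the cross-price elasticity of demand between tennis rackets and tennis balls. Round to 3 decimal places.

Substituting, Q = 71 − 5.2(27) + 0.0321(53000) − 2.67(54.1) = 71 − 140.4 + 1701.3 − 144.447 = 1487.453.
∂Q/∂P_r = −2.67, so E_xy = -2.67·(54.1/1487.453) ≈ -0.097.
E_xy < 0: the goods are complements.

-0.097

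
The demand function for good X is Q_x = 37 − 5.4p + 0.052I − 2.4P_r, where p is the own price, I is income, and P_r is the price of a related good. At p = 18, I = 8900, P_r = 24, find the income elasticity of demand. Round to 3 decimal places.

Substituting, Q_x = 37 − 5.4(18) + 0.052(8900) − 2.4(24) = 37 − 97.2 + 462.8 − 57.6 = 345.
∂Q_x/∂I = +0.052, so E_I = 0.052·(8900/345) ≈ 1.341.
E_I > 1: normal good (luxury).

1.341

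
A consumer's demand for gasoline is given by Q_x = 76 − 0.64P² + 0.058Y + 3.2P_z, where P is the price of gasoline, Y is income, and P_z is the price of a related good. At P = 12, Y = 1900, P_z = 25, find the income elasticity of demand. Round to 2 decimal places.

0.63

First evaluate Q_x: 76 − 0.64(12)² + 0.058(1900) + 3.2(25) = 76 − 92.16 + 110.2 + 80 = 174.04.
∂Q_x/∂Y = +0.058, so E_I = 0.058·(1900/174.04) ≈ 0.63.
E_I ∈ (0,1): normal good (necessity).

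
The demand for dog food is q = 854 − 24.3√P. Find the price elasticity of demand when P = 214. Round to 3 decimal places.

At P = 214, q = 498.5216.
dq/dP = −24.3/(2√P) = −24.3/(2·14.6287).
Point elasticity E = (dq/dP)·(P/q) = -0.8306 × 214/498.5216 ≈ -0.357.
|E| < 1, so demand is inelastic at this price.

-0.357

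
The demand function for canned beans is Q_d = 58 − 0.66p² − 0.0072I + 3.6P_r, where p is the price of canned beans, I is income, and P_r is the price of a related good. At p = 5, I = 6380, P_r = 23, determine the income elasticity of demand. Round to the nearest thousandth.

-0.586

First evaluate Q_d: 58 − 0.66(5)² − 0.0072(6380) + 3.6(23) = 58 − 16.5 − 45.936 + 82.8 = 78.364.
∂Q_d/∂I = −0.0072, so E_I = -0.0072·(6380/78.364) ≈ -0.586.
E_I < 0: inferior good.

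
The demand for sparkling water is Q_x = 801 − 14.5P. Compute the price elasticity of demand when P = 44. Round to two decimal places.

-3.91

At P = 44, Q_x = 163.
dQ_x/dP = −14.5.
Point elasticity E = (dQ_x/dP)·(P/Q_x) = -14.5 × 44/163 ≈ -3.91.
|E| > 1, so demand is elastic at this price.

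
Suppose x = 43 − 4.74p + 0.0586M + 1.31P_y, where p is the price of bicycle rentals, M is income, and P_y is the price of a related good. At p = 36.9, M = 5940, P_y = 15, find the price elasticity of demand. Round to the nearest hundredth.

x = 43 − 4.74(36.9) + 0.0586(5940) + 1.31(15) = 43 − 174.906 + 348.084 + 19.65 = 235.828.
∂x/∂p = −4.74, so E_p = (−4.74)·(36.9/235.828) ≈ -0.74.
|E_p| < 1: demand is inelastic.

-0.74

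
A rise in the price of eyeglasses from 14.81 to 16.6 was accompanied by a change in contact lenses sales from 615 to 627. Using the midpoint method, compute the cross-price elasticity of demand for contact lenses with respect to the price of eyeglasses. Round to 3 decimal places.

%ΔQ_x = (627 − 615)/[(615+627)/2] = 12/621 ≈ 0.0193.
%ΔP_y = (16.6 − 14.81)/[(14.81+16.6)/2] ≈ 0.1140.
E_xy = 0.0193/0.1140 ≈ 0.170.
E_xy > 0, so contact lenses and eyeglasses are substitutes.

0.170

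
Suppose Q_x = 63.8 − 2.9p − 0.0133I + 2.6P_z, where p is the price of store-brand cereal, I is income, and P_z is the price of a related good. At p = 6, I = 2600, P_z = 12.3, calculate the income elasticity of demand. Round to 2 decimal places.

-0.79

Substituting, Q_x = 63.8 − 2.9(6) − 0.0133(2600) + 2.6(12.3) = 63.8 − 17.4 − 34.58 + 31.98 = 43.8.
∂Q_x/∂I = −0.0133, so E_I = -0.0133·(2600/43.8) ≈ -0.79.
E_I < 0: inferior good.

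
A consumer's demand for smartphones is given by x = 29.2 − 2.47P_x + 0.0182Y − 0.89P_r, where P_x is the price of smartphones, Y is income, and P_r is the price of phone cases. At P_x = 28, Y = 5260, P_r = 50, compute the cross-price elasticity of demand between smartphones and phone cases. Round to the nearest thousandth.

x = 29.2 − 2.47(28) + 0.0182(5260) − 0.89(50) = 29.2 − 69.16 + 95.732 − 44.5 = 11.272.
∂x/∂P_r = −0.89, so E_xy = -0.89·(50/11.272) ≈ -3.948.
E_xy < 0: the goods are complements.

-3.948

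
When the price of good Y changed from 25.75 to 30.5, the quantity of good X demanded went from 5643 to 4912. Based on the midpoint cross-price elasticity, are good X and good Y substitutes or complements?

complements

%ΔQ_x = (4912 − 5643)/[(5643+4912)/2] = -731/5277.5 ≈ -0.1385.
%ΔP_y = (30.5 − 25.75)/[(25.75+30.5)/2] ≈ 0.1689.
E_xy = -0.1385/0.1689 ≈ -0.820.
E_xy < 0, so the goods are complements.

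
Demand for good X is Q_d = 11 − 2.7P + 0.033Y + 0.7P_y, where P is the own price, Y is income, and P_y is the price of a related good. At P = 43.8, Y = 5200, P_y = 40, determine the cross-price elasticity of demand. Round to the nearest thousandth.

0.303

At the given point, Q_d = 11 − 2.7(43.8) + 0.033(5200) + 0.7(40) = 11 − 118.26 + 171.6 + 28 = 92.34.
∂Q_d/∂P_y = +0.7, so E_xy = 0.7·(40/92.34) ≈ 0.303.
E_xy > 0: the goods are substitutes.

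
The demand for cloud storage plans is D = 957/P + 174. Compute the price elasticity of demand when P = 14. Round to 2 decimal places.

At P = 14, D = 242.3571.
dD/dP = −957/P² = −4.8827.
Point elasticity E = (dD/dP)·(P/D) = -4.8827 × 14/242.3571 ≈ -0.28.
|E| < 1, so demand is inelastic at this price.

-0.28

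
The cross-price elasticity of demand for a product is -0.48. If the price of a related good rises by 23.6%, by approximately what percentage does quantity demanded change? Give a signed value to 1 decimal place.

%ΔQ ≈ E × %ΔP_y = (-0.48) × (23.6%) ≈ -11.3%.

-11.3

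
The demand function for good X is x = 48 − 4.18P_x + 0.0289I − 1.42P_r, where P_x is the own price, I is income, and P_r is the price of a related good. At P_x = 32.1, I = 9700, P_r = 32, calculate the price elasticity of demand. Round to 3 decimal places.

-0.902

Substituting, x = 48 − 4.18(32.1) + 0.0289(9700) − 1.42(32) = 48 − 134.178 + 280.33 − 45.44 = 148.712.
∂x/∂P_x = −4.18, so E_p = (−4.18)·(32.1/148.712) ≈ -0.902.
|E_p| < 1: demand is inelastic.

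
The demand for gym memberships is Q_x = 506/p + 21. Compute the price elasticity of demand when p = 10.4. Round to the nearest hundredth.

At p = 10.4, Q_x = 69.6538.
dQ_x/dp = −506/p² = −4.6783.
Point elasticity E = (dQ_x/dp)·(p/Q_x) = -4.6783 × 10.4/69.6538 ≈ -0.70.
|E| < 1, so demand is inelastic at this price.

-0.70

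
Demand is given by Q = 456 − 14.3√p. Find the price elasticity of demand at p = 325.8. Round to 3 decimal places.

At p = 325.8, Q = 197.886.
dQ/dp = −14.3/(2√p) = −14.3/(2·18.0499).
Point elasticity E = (dQ/dp)·(p/Q) = -0.3961 × 325.8/197.886 ≈ -0.652.
|E| < 1, so demand is inelastic at this price.

-0.652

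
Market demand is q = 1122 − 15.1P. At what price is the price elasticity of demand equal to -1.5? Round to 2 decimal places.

Set −bP/(a − bP) = −1.5 ⇒ bP = 1.5(a − bP) ⇒ bP(1+1.5) = 1.5·a.
P = 1.5·1122/(15.1·2.5) ≈ 44.58.

44.58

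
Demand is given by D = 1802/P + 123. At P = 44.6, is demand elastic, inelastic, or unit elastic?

At P = 44.6, D = 163.4036.
dD/dP = −1802/P² = −0.9059.
Point elasticity E = (dD/dP)·(P/D) = -0.9059 × 44.6/163.4036 ≈ -0.247.
|E| ≈ 0.247 < 1, so demand is inelastic.

inelastic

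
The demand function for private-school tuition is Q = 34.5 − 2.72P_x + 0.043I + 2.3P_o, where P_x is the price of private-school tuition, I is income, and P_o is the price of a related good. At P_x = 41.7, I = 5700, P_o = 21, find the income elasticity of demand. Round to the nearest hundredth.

1.14

Q = 34.5 − 2.72(41.7) + 0.043(5700) + 2.3(21) = 34.5 − 113.424 + 245.1 + 48.3 = 214.476.
∂Q/∂I = +0.043, so E_I = 0.043·(5700/214.476) ≈ 1.14.
E_I > 1: normal good (luxury).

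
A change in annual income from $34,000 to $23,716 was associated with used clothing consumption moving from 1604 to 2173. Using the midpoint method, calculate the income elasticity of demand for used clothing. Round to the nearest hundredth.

-0.85

%ΔQ = (2173 − 1604)/[(1604+2173)/2] = 569/1888.5 ≈ 0.3013.
%ΔI = (23,716 − 34,000)/[(34,000+23,716)/2] = -10284/28858 ≈ -0.3564.
E_I = %ΔQ/%ΔI ≈ -0.85.
E_I < 0: inferior good.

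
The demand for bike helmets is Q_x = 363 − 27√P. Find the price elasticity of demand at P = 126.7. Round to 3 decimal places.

-2.572

At P = 126.7, Q_x = 59.085.
dQ_x/dP = −27/(2√P) = −27/(2·11.2561).
Point elasticity E = (dQ_x/dP)·(P/Q_x) = -1.1993 × 126.7/59.085 ≈ -2.572.
|E| > 1, so demand is elastic at this price.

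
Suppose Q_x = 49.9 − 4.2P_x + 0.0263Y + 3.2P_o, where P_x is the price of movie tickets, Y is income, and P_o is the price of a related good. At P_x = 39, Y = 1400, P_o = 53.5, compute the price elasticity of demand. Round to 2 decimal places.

-1.74

First evaluate Q_x: 49.9 − 4.2(39) + 0.0263(1400) + 3.2(53.5) = 49.9 − 163.8 + 36.82 + 171.2 = 94.12.
∂Q_x/∂P_x = −4.2, so E_p = (−4.2)·(39/94.12) ≈ -1.74.
|E_p| > 1: demand is elastic.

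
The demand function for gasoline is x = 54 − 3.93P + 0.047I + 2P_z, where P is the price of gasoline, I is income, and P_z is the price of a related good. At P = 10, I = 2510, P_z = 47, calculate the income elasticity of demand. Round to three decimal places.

x = 54 − 3.93(10) + 0.047(2510) + 2(47) = 54 − 39.3 + 117.97 + 94 = 226.67.
∂x/∂I = +0.047, so E_I = 0.047·(2510/226.67) ≈ 0.520.
E_I ∈ (0,1): normal good (necessity).

0.520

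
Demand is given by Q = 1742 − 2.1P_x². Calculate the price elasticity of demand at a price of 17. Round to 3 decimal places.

At P_x = 17, Q = 1135.1.
dQ/dP_x = −2·2.1·P_x = −71.4.
Point elasticity E = (dQ/dP_x)·(P_x/Q) = -71.4 × 17/1135.1 ≈ -1.069.
|E| > 1, so demand is elastic at this price.

-1.069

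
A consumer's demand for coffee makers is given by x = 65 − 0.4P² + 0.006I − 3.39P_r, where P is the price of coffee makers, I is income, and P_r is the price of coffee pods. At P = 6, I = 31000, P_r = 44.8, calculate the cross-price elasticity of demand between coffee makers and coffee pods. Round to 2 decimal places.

x = 65 − 0.4(6)² + 0.006(31000) − 3.39(44.8) = 65 − 14.4 + 186 − 151.872 = 84.728.
∂x/∂P_r = −3.39, so E_xy = -3.39·(44.8/84.728) ≈ -1.79.
E_xy < 0: the goods are complements.

-1.79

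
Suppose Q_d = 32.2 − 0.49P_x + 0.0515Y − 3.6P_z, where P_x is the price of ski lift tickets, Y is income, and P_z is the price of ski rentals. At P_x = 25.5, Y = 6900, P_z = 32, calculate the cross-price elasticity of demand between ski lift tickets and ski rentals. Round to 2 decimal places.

First evaluate Q_d: 32.2 − 0.49(25.5) + 0.0515(6900) − 3.6(32) = 32.2 − 12.495 + 355.35 − 115.2 = 259.855.
∂Q_d/∂P_z = −3.6, so E_xy = -3.6·(32/259.855) ≈ -0.44.
E_xy < 0: the goods are complements.

-0.44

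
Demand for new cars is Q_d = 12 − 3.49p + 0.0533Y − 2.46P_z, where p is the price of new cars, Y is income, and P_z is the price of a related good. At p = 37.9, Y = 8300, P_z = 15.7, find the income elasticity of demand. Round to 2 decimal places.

First evaluate Q_d: 12 − 3.49(37.9) + 0.0533(8300) − 2.46(15.7) = 12 − 132.271 + 442.39 − 38.622 = 283.497.
∂Q_d/∂Y = +0.0533, so E_I = 0.0533·(8300/283.497) ≈ 1.56.
E_I > 1: normal good (luxury).

1.56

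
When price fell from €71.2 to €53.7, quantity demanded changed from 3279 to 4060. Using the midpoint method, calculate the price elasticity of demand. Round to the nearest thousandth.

%Δq = (4060 − 3279)/[(3279 + 4060)/2] = 781/3669.5 ≈ 0.2128.
%Δp = (53.7 − 71.2)/[(71.2 + 53.7)/2] = -17.5/62.45 ≈ -0.2802.
Arc elasticity E = %Δq/%Δp ≈ 0.2128/-0.2802 ≈ -0.760.
|E| < 1: demand is inelastic over this range.

-0.760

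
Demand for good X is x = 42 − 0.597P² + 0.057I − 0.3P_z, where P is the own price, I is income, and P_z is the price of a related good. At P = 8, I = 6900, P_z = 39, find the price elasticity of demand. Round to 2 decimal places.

-0.20

First evaluate x: 42 − 0.597(8)² + 0.057(6900) − 0.3(39) = 42 − 38.208 + 393.3 − 11.7 = 385.392.
∂x/∂P = −2·0.597·P = -9.552, so E_p = -9.552·(8/385.392) ≈ -0.20.
|E_p| < 1: demand is inelastic.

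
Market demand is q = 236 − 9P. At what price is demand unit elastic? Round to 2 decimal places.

For linear demand q = a − bP, E = −bP/(a − bP). |E| = 1 ⇒ bP = a − bP ⇒ P = a/(2b).
P = 236/(2·9) ≈ 13.11.

13.11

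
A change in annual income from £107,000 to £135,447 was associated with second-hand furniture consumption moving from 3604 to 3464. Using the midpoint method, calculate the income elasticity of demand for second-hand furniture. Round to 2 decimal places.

-0.17

%ΔQ = (3464 − 3604)/[(3604+3464)/2] = -140/3534 ≈ -0.0396.
%ΔI = (135,447 − 107,000)/[(107,000+135,447)/2] = 28447/121223.5 ≈ 0.2347.
E_I = %ΔQ/%ΔI ≈ -0.17.
E_I < 0: inferior good.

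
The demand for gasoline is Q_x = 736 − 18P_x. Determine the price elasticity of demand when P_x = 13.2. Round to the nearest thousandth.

At P_x = 13.2, Q_x = 498.4.
dQ_x/dP_x = −18.
Point elasticity E = (dQ_x/dP_x)·(P_x/Q_x) = -18 × 13.2/498.4 ≈ -0.477.
|E| < 1, so demand is inelastic at this price.

-0.477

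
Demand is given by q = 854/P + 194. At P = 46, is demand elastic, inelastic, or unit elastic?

At P = 46, q = 212.5652.
dq/dP = −854/P² = −0.4036.
Point elasticity E = (dq/dP)·(P/q) = -0.4036 × 46/212.5652 ≈ -0.087.
|E| ≈ 0.087 < 1, so demand is inelastic.

inelastic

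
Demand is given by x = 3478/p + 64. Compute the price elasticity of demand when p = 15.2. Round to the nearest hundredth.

-0.78

At p = 15.2, x = 292.8158.
dx/dp = −3478/p² = −15.0537.
Point elasticity E = (dx/dp)·(p/x) = -15.0537 × 15.2/292.8158 ≈ -0.78.
|E| < 1, so demand is inelastic at this price.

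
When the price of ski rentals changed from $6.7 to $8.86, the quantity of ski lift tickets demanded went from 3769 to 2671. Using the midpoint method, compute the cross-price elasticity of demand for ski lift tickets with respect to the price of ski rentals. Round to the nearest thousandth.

%ΔQ_x = (2671 − 3769)/[(3769+2671)/2] = -1098/3220 ≈ -0.3410.
%ΔP_y = (8.86 − 6.7)/[(6.7+8.86)/2] ≈ 0.2776.
E_xy = -0.3410/0.2776 ≈ -1.228.
E_xy < 0, so ski lift tickets and ski rentals are complements.

-1.228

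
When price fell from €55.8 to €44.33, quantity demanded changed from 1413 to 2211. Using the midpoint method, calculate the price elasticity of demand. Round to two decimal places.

%Δq = (2211 − 1413)/[(1413 + 2211)/2] = 798/1812 ≈ 0.4404.
%Δp = (44.33 − 55.8)/[(55.8 + 44.33)/2] = -11.47/50.065 ≈ -0.2291.
Arc elasticity E = %Δq/%Δp ≈ 0.4404/-0.2291 ≈ -1.92.
|E| > 1: demand is elastic over this range.

-1.92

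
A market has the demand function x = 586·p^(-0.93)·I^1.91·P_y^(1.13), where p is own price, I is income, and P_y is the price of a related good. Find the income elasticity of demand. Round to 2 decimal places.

1.91

For a Cobb–Douglas (constant-elasticity) form x = A·I^α·…, the elasticity with respect to I equals the exponent α at every point.
Here the exponent on I is 1.91, so the income elasticity of demand is 1.91.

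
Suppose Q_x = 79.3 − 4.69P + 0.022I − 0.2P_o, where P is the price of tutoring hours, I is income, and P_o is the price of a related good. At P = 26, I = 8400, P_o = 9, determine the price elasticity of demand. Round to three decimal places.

-0.869

Evaluating quantity at (P, I, P_o) gives Q_x = 79.3 − 4.69(26) + 0.022(8400) − 0.2(9) = 79.3 − 121.94 + 184.8 − 1.8 = 140.36.
∂Q_x/∂P = −4.69, so E_p = (−4.69)·(26/140.36) ≈ -0.869.
|E_p| < 1: demand is inelastic.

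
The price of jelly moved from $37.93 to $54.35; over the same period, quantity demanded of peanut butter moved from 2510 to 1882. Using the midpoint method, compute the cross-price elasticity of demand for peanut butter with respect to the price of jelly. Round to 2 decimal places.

-0.80

%ΔQ_x = (1882 − 2510)/[(2510+1882)/2] = -628/2196 ≈ -0.2860.
%ΔP_y = (54.35 − 37.93)/[(37.93+54.35)/2] ≈ 0.3559.
E_xy = -0.2860/0.3559 ≈ -0.80.
E_xy < 0, so peanut butter and jelly are complements.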